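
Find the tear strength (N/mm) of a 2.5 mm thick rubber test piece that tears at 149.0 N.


Tear strength = force / thickness
= 149.0 / 2.5
= 59.6 N/mm

59.6 N/mm


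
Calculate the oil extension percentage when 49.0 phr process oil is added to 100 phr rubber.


Oil % = oil / (100 + oil) * 100
= 49.0 / (100 + 49.0) * 100
= 49.0 / 149.0 * 100
= 32.89%

32.89%


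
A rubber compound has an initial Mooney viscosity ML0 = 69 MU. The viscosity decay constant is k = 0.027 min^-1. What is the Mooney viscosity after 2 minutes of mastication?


ML = ML0 * exp(-k * t)
ML = 69 * exp(-0.027 * 2)
ML = 69 * 0.9474
ML = 65.37 MU

65.37 MU


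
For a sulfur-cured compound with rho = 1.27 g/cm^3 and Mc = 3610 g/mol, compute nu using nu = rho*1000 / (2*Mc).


nu = rho * 1000 / (2 * Mc)
nu = 1.27 * 1000 / (2 * 3610)
nu = 1270.0 / 7220
nu = 0.1759 mol/L

0.1759 mol/L


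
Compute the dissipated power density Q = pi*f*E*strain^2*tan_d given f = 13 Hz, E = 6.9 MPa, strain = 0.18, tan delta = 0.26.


Q = pi * f * E * strain^2 * tan_d
= pi * 13 * 6.9 * 0.18^2 * 0.26
= pi * 13 * 6.9 * 0.0324 * 0.26
= 2.3739

Q = 2.3739


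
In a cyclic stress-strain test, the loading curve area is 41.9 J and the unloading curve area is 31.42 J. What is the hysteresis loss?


Hysteresis loss = loading - unloading
= 41.9 - 31.42
= 10.48 J

10.48 J


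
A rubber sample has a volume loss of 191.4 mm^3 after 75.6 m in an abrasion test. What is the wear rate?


Rate = volume_loss / distance
= 191.4 / 75.6
= 2.532 mm^3/m

2.532 mm^3/m


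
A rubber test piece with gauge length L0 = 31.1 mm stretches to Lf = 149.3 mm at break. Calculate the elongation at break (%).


Elongation = (Lf - L0) / L0 * 100
= (149.3 - 31.1) / 31.1 * 100
= 118.2 / 31.1 * 100
= 380.1%

380.1%


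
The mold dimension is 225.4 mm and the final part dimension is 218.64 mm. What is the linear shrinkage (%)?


Shrinkage = (mold - part) / mold * 100
= (225.4 - 218.64) / 225.4 * 100
= 6.76 / 225.4 * 100
= 3.0%

3.0%


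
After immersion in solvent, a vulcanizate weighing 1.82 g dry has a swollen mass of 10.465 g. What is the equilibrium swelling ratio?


Q = W_swollen / W_dry
Q = 10.465 / 1.82
Q = 5.75

Q = 5.75


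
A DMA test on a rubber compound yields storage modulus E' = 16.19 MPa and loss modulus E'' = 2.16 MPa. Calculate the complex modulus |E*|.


|E*| = sqrt(E'^2 + E''^2)
= sqrt(16.19^2 + 2.16^2)
= sqrt(262.1161 + 4.6656)
= 16.333 MPa

16.333 MPa


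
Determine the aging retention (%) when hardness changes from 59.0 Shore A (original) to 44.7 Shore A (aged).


Retention = aged / original * 100
= 44.7 / 59.0 * 100
= 75.8%

75.8%


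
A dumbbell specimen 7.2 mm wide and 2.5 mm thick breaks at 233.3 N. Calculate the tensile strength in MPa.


Area = width * thickness = 7.2 * 2.5 = 18.0 mm^2
TS = force / area = 233.3 / 18.0 = 12.96 MPa

12.96 MPa


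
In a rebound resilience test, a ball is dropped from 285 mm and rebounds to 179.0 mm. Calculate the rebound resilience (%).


Resilience = h_rebound / h_drop * 100
= 179.0 / 285 * 100
= 62.8%

62.8%


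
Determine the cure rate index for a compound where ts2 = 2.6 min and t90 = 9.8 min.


CRI = 100 / (t90 - ts2)
= 100 / (9.8 - 2.6)
= 100 / 7.2
= 13.89 min^-1

13.89 min^-1


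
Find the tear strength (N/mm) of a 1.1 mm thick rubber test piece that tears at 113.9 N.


Tear strength = force / thickness
= 113.9 / 1.1
= 103.55 N/mm

103.55 N/mm


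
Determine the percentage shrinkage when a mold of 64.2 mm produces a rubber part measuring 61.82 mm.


Shrinkage = (mold - part) / mold * 100
= (64.2 - 61.82) / 64.2 * 100
= 2.38 / 64.2 * 100
= 3.71%

3.71%


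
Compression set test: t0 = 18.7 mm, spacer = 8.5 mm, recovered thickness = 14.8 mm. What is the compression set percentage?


CS = (t0 - recovered) / (t0 - ts) * 100
= (18.7 - 14.8) / (18.7 - 8.5) * 100
= 3.9 / 10.2 * 100
= 38.2%

38.2%


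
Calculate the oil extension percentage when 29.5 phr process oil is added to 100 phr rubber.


Oil % = oil / (100 + oil) * 100
= 29.5 / (100 + 29.5) * 100
= 29.5 / 129.5 * 100
= 22.78%

22.78%


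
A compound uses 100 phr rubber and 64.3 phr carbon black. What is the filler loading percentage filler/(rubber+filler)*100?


Filler % = filler / (rubber + filler) * 100
= 64.3 / (100 + 64.3) * 100
= 64.3 / 164.3 * 100
= 39.14%

39.14%


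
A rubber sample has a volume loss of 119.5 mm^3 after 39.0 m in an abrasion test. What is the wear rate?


Rate = volume_loss / distance
= 119.5 / 39.0
= 3.064 mm^3/m

3.064 mm^3/m


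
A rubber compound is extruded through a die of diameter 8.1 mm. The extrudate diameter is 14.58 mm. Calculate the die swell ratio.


Die swell ratio = D_extrudate / D_die
= 14.58 / 8.1
= 1.8

Die swell = 1.8


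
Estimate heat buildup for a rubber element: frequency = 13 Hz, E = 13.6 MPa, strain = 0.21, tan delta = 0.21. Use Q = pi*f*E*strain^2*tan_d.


Q = pi * f * E * strain^2 * tan_d
= pi * 13 * 13.6 * 0.21^2 * 0.21
= pi * 13 * 13.6 * 0.0441 * 0.21
= 5.1439

Q = 5.1439


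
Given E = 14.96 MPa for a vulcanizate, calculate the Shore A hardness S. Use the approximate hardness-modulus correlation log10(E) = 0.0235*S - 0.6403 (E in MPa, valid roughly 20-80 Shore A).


log10(E) = 0.0235*S - 0.6403  =>  S = (log10(E) + 0.6403) / 0.0235
log10(14.96) = 1.174932
S = (1.174932 + 0.6403) / 0.0235 = 1.815232 / 0.0235
S = 77.2

Shore A = 77.2


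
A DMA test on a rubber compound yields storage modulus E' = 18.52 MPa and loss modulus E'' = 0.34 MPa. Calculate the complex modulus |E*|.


|E*| = sqrt(E'^2 + E''^2)
= sqrt(18.52^2 + 0.34^2)
= sqrt(342.9904 + 0.1156)
= 18.523 MPa

18.523 MPa


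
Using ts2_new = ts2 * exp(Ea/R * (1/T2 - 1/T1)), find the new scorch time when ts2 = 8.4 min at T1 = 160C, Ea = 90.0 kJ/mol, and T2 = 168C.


Convert temperatures: T1 = 160 + 273.15 = 433.15 K, T2 = 168 + 273.15 = 441.15 K
ts2_new = 8.4 * exp(90000 / 8.314 * (1/441.15 - 1/433.15))
1/T2 - 1/T1 = -4.1866e-05
ts2_new = 5.34 min

5.34 min


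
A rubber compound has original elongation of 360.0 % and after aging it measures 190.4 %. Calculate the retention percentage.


Retention = aged / original * 100
= 190.4 / 360.0 * 100
= 52.9%

52.9%


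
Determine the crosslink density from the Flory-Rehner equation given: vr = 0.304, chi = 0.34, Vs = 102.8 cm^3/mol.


ln(1 - vr) = ln(1 - 0.304) = -0.3624
Numerator = -((-0.3624) + 0.304 + 0.34 * 0.304^2) = 0.0270
Denominator = 102.8 * (0.304^(1/3) - 0.304/2) = 53.4966
nu = 0.0270 / 53.4966 = 5.0441e-04 mol/cm^3

5.0441e-04 mol/cm^3


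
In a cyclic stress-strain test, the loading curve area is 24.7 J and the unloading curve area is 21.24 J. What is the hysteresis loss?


Hysteresis loss = loading - unloading
= 24.7 - 21.24
= 3.46 J

3.46 J


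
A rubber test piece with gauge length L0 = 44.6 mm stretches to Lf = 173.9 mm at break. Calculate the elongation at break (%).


Elongation = (Lf - L0) / L0 * 100
= (173.9 - 44.6) / 44.6 * 100
= 129.3 / 44.6 * 100
= 289.9%

289.9%


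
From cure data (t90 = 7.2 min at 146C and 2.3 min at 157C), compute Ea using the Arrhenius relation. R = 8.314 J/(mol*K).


T1 = 419.15 K, T2 = 430.15 K
1/T1 - 1/T2 = 6.1010e-05
ln(t1/t2) = ln(7.2/2.3) = 1.1412
Ea = 8.314 * 1.1412 / 6.1010e-05 = 155509.8144 J/mol
Ea = 155.51 kJ/mol

155.51 kJ/mol


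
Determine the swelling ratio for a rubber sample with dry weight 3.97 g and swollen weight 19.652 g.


Q = W_swollen / W_dry
Q = 19.652 / 3.97
Q = 4.95

Q = 4.95


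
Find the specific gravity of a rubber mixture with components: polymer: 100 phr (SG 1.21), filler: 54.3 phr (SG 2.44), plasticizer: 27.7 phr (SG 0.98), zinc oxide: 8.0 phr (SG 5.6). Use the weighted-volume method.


Sum of weights = 190.0
Volume contributions:
  polymer: 100/1.21 = 82.6446
  filler: 54.3/2.44 = 22.2541
  plasticizer: 27.7/0.98 = 28.2653
  zinc oxide: 8.0/5.6 = 1.4286
Sum of volumes = 134.5926
SG = 190.0 / 134.5926 = 1.412

SG = 1.412


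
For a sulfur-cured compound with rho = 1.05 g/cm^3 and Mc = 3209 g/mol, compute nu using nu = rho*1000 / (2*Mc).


nu = rho * 1000 / (2 * Mc)
nu = 1.05 * 1000 / (2 * 3209)
nu = 1050.0 / 6418
nu = 0.1636 mol/L

0.1636 mol/L


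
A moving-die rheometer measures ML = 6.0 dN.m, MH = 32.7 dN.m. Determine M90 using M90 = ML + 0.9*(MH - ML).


M90 = ML + 0.9 * (MH - ML)
M90 = 6.0 + 0.9 * (32.7 - 6.0)
M90 = 6.0 + 0.9 * 26.7
M90 = 30.03 dN.m

30.03 dN.m


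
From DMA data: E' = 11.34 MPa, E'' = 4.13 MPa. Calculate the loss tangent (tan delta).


tan delta = E'' / E'
= 4.13 / 11.34
= 0.3642

tan delta = 0.3642


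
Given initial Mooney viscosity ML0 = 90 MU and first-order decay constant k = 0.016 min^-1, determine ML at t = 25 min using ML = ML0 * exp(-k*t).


ML = ML0 * exp(-k * t)
ML = 90 * exp(-0.016 * 25)
ML = 90 * 0.6703
ML = 60.33 MU

60.33 MU


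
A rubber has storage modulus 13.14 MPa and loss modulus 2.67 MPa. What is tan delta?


tan delta = E'' / E'
= 2.67 / 13.14
= 0.2032

tan delta = 0.2032


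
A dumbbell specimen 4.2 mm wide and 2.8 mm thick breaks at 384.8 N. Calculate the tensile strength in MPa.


Area = width * thickness = 4.2 * 2.8 = 11.76 mm^2
TS = force / area = 384.8 / 11.76 = 32.72 MPa

32.72 MPa


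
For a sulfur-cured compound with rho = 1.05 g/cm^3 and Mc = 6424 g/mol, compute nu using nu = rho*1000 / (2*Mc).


nu = rho * 1000 / (2 * Mc)
nu = 1.05 * 1000 / (2 * 6424)
nu = 1050.0 / 12848
nu = 0.0817 mol/L

0.0817 mol/L


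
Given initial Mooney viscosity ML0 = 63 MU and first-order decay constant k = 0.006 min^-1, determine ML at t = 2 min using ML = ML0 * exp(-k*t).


ML = ML0 * exp(-k * t)
ML = 63 * exp(-0.006 * 2)
ML = 63 * 0.9881
ML = 62.25 MU

62.25 MU


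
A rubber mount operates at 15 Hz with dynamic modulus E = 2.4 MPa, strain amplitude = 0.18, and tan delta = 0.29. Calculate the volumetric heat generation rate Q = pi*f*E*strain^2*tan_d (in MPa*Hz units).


Q = pi * f * E * strain^2 * tan_d
= pi * 15 * 2.4 * 0.18^2 * 0.29
= pi * 15 * 2.4 * 0.0324 * 0.29
= 1.0627

Q = 1.0627


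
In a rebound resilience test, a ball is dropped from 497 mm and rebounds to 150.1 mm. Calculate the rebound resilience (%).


Resilience = h_rebound / h_drop * 100
= 150.1 / 497 * 100
= 30.2%

30.2%


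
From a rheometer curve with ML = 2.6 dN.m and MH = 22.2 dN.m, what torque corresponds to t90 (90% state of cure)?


M90 = ML + 0.9 * (MH - ML)
M90 = 2.6 + 0.9 * (22.2 - 2.6)
M90 = 2.6 + 0.9 * 19.6
M90 = 20.24 dN.m

20.24 dN.m


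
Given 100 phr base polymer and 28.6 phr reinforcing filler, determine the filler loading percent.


Filler % = filler / (rubber + filler) * 100
= 28.6 / (100 + 28.6) * 100
= 28.6 / 128.6 * 100
= 22.24%

22.24%


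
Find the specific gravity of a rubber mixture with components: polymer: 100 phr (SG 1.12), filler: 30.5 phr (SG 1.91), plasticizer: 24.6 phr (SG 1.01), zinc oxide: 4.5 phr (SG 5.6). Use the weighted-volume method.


Sum of weights = 159.6
Volume contributions:
  polymer: 100/1.12 = 89.2857
  filler: 30.5/1.91 = 15.9686
  plasticizer: 24.6/1.01 = 24.3564
  zinc oxide: 4.5/5.6 = 0.8036
Sum of volumes = 130.4143
SG = 159.6 / 130.4143 = 1.224

SG = 1.224


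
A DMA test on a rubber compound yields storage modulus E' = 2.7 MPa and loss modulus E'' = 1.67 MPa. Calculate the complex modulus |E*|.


|E*| = sqrt(E'^2 + E''^2)
= sqrt(2.7^2 + 1.67^2)
= sqrt(7.2900 + 2.7889)
= 3.175 MPa

3.175 MPa


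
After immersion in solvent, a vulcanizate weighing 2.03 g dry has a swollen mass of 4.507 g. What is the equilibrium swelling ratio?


Q = W_swollen / W_dry
Q = 4.507 / 2.03
Q = 2.22

Q = 2.22


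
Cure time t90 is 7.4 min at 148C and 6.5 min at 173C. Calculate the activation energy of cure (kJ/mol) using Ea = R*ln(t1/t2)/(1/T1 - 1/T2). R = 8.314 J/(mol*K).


T1 = 421.15 K, T2 = 446.15 K
1/T1 - 1/T2 = 1.3305e-04
ln(t1/t2) = ln(7.4/6.5) = 0.1297
Ea = 8.314 * 0.1297 / 1.3305e-04 = 8103.1416 J/mol
Ea = 8.1 kJ/mol

8.1 kJ/mol


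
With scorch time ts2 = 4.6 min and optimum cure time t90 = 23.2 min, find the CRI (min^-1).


CRI = 100 / (t90 - ts2)
= 100 / (23.2 - 4.6)
= 100 / 18.6
= 5.38 min^-1

5.38 min^-1


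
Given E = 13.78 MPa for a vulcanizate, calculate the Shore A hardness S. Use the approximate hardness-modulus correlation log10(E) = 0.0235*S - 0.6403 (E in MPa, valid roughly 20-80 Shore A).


log10(E) = 0.0235*S - 0.6403  =>  S = (log10(E) + 0.6403) / 0.0235
log10(13.78) = 1.139249
S = (1.139249 + 0.6403) / 0.0235 = 1.779549 / 0.0235
S = 75.7

Shore A = 75.7


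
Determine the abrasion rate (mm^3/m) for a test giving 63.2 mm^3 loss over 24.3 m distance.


Rate = volume_loss / distance
= 63.2 / 24.3
= 2.601 mm^3/m

2.601 mm^3/m


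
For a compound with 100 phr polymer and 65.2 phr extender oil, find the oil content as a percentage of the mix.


Oil % = oil / (100 + oil) * 100
= 65.2 / (100 + 65.2) * 100
= 65.2 / 165.2 * 100
= 39.47%

39.47%


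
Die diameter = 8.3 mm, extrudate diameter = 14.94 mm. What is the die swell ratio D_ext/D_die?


Die swell ratio = D_extrudate / D_die
= 14.94 / 8.3
= 1.8

Die swell = 1.8


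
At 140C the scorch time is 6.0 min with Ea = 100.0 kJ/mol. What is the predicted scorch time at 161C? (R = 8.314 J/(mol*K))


Convert temperatures: T1 = 140 + 273.15 = 413.15 K, T2 = 161 + 273.15 = 434.15 K
ts2_new = 6.0 * exp(100000 / 8.314 * (1/434.15 - 1/413.15))
1/T2 - 1/T1 = -1.1708e-04
ts2_new = 1.47 min

1.47 min


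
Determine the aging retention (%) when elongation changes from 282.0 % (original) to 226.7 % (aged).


Retention = aged / original * 100
= 226.7 / 282.0 * 100
= 80.4%

80.4%


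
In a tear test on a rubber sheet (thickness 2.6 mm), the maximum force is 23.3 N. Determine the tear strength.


Tear strength = force / thickness
= 23.3 / 2.6
= 8.96 N/mm

8.96 N/mm


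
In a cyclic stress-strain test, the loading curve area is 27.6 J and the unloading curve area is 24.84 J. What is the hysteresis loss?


Hysteresis loss = loading - unloading
= 27.6 - 24.84
= 2.76 J

2.76 J


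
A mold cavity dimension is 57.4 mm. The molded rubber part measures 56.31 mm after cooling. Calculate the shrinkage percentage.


Shrinkage = (mold - part) / mold * 100
= (57.4 - 56.31) / 57.4 * 100
= 1.09 / 57.4 * 100
= 1.9%

1.9%


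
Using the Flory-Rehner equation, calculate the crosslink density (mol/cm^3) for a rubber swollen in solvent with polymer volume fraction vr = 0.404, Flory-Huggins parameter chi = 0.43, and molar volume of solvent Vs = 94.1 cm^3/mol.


ln(1 - vr) = ln(1 - 0.404) = -0.5175
Numerator = -((-0.5175) + 0.404 + 0.43 * 0.404^2) = 0.0433
Denominator = 94.1 * (0.404^(1/3) - 0.404/2) = 50.5556
nu = 0.0433 / 50.5556 = 8.5711e-04 mol/cm^3

8.5711e-04 mol/cm^3


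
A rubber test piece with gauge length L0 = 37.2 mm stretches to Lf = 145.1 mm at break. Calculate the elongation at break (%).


Elongation = (Lf - L0) / L0 * 100
= (145.1 - 37.2) / 37.2 * 100
= 107.9 / 37.2 * 100
= 290.1%

290.1%


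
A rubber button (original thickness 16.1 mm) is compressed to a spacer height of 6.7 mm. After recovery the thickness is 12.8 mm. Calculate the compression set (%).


CS = (t0 - recovered) / (t0 - ts) * 100
= (16.1 - 12.8) / (16.1 - 6.7) * 100
= 3.3 / 9.4 * 100
= 35.1%

35.1%


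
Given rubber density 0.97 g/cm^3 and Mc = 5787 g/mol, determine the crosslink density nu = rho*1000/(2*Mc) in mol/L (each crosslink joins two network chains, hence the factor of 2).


nu = rho * 1000 / (2 * Mc)
nu = 0.97 * 1000 / (2 * 5787)
nu = 970.0 / 11574
nu = 0.0838 mol/L

0.0838 mol/L


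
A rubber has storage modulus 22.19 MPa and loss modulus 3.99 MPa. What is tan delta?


tan delta = E'' / E'
= 3.99 / 22.19
= 0.1798

tan delta = 0.1798


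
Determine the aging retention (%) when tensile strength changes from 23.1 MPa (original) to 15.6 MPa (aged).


Retention = aged / original * 100
= 15.6 / 23.1 * 100
= 67.5%

67.5%


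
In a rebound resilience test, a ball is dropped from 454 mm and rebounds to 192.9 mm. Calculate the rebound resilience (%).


Resilience = h_rebound / h_drop * 100
= 192.9 / 454 * 100
= 42.5%

42.5%


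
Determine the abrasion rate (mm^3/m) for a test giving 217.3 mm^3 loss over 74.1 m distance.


Rate = volume_loss / distance
= 217.3 / 74.1
= 2.933 mm^3/m

2.933 mm^3/m


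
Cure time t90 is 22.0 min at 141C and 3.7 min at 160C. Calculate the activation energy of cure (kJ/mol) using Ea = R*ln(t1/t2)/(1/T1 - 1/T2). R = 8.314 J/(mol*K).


T1 = 414.15 K, T2 = 433.15 K
1/T1 - 1/T2 = 1.0592e-04
ln(t1/t2) = ln(22.0/3.7) = 1.7827
Ea = 8.314 * 1.7827 / 1.0592e-04 = 139937.1469 J/mol
Ea = 139.94 kJ/mol

139.94 kJ/mol


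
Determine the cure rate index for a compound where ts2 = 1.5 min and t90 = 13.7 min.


CRI = 100 / (t90 - ts2)
= 100 / (13.7 - 1.5)
= 100 / 12.2
= 8.2 min^-1

8.2 min^-1


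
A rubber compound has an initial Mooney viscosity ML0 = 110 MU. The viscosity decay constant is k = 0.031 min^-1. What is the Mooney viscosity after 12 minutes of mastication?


ML = ML0 * exp(-k * t)
ML = 110 * exp(-0.031 * 12)
ML = 110 * 0.6894
ML = 75.83 MU

75.83 MU


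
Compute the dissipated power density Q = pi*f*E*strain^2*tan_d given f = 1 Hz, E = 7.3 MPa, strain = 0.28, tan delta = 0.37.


Q = pi * f * E * strain^2 * tan_d
= pi * 1 * 7.3 * 0.28^2 * 0.37
= pi * 1 * 7.3 * 0.0784 * 0.37
= 0.6653

Q = 0.6653


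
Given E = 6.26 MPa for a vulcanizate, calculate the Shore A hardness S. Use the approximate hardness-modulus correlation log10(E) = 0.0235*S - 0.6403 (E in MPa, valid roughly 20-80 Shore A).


log10(E) = 0.0235*S - 0.6403  =>  S = (log10(E) + 0.6403) / 0.0235
log10(6.26) = 0.796574
S = (0.796574 + 0.6403) / 0.0235 = 1.436874 / 0.0235
S = 61.1

Shore A = 61.1


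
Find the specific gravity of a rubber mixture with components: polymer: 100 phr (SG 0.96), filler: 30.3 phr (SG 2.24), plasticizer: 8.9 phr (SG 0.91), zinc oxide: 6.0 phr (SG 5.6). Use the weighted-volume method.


Sum of weights = 145.2
Volume contributions:
  polymer: 100/0.96 = 104.1667
  filler: 30.3/2.24 = 13.5268
  plasticizer: 8.9/0.91 = 9.7802
  zinc oxide: 6.0/5.6 = 1.0714
Sum of volumes = 128.5451
SG = 145.2 / 128.5451 = 1.13

SG = 1.13


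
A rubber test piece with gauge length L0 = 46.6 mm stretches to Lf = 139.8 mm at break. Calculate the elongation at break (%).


Elongation = (Lf - L0) / L0 * 100
= (139.8 - 46.6) / 46.6 * 100
= 93.2 / 46.6 * 100
= 200.0%

200.0%


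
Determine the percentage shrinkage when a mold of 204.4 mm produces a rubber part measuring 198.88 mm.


Shrinkage = (mold - part) / mold * 100
= (204.4 - 198.88) / 204.4 * 100
= 5.52 / 204.4 * 100
= 2.7%

2.7%


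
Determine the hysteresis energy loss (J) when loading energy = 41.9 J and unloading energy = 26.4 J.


Hysteresis loss = loading - unloading
= 41.9 - 26.4
= 15.5 J

15.5 J


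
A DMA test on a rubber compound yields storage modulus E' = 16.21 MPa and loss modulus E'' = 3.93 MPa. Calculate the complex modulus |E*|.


|E*| = sqrt(E'^2 + E''^2)
= sqrt(16.21^2 + 3.93^2)
= sqrt(262.7641 + 15.4449)
= 16.68 MPa

16.68 MPa


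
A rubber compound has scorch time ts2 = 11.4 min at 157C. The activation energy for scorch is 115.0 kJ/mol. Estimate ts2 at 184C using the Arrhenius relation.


Convert temperatures: T1 = 157 + 273.15 = 430.15 K, T2 = 184 + 273.15 = 457.15 K
ts2_new = 11.4 * exp(115000 / 8.314 * (1/457.15 - 1/430.15))
1/T2 - 1/T1 = -1.3730e-04
ts2_new = 1.71 min

1.71 min


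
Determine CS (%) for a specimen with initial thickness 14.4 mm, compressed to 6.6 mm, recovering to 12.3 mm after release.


CS = (t0 - recovered) / (t0 - ts) * 100
= (14.4 - 12.3) / (14.4 - 6.6) * 100
= 2.1 / 7.8 * 100
= 26.9%

26.9%


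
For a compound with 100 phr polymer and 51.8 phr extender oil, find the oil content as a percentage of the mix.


Oil % = oil / (100 + oil) * 100
= 51.8 / (100 + 51.8) * 100
= 51.8 / 151.8 * 100
= 34.12%

34.12%


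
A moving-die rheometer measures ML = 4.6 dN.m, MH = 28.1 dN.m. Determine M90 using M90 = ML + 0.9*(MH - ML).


M90 = ML + 0.9 * (MH - ML)
M90 = 4.6 + 0.9 * (28.1 - 4.6)
M90 = 4.6 + 0.9 * 23.5
M90 = 25.75 dN.m

25.75 dN.m


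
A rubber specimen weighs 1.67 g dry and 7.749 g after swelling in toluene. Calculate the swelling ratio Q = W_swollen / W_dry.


Q = W_swollen / W_dry
Q = 7.749 / 1.67
Q = 4.64

Q = 4.64


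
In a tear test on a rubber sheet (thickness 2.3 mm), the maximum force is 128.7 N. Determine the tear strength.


Tear strength = force / thickness
= 128.7 / 2.3
= 55.96 N/mm

55.96 N/mm


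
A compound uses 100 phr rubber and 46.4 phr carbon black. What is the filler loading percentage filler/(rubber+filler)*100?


Filler % = filler / (rubber + filler) * 100
= 46.4 / (100 + 46.4) * 100
= 46.4 / 146.4 * 100
= 31.69%

31.69%


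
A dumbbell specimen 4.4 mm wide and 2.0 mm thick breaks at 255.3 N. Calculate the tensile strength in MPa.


Area = width * thickness = 4.4 * 2.0 = 8.8 mm^2
TS = force / area = 255.3 / 8.8 = 29.01 MPa

29.01 MPa


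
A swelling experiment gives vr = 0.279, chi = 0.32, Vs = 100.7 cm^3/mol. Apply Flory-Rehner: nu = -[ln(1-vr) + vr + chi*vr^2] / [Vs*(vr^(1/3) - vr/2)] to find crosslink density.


ln(1 - vr) = ln(1 - 0.279) = -0.3271
Numerator = -((-0.3271) + 0.279 + 0.32 * 0.279^2) = 0.0232
Denominator = 100.7 * (0.279^(1/3) - 0.279/2) = 51.7531
nu = 0.0232 / 51.7531 = 4.4842e-04 mol/cm^3

4.4842e-04 mol/cm^3


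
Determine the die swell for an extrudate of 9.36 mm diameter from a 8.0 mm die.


Die swell ratio = D_extrudate / D_die
= 9.36 / 8.0
= 1.17

Die swell = 1.17


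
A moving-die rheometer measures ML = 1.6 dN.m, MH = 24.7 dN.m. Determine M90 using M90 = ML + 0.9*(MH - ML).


M90 = ML + 0.9 * (MH - ML)
M90 = 1.6 + 0.9 * (24.7 - 1.6)
M90 = 1.6 + 0.9 * 23.1
M90 = 22.39 dN.m

22.39 dN.m


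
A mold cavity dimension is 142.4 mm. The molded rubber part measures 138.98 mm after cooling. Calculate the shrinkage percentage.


Shrinkage = (mold - part) / mold * 100
= (142.4 - 138.98) / 142.4 * 100
= 3.42 / 142.4 * 100
= 2.4%

2.4%


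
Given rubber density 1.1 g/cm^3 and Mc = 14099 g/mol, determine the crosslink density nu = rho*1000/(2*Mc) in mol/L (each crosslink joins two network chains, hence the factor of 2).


nu = rho * 1000 / (2 * Mc)
nu = 1.1 * 1000 / (2 * 14099)
nu = 1100.0 / 28198
nu = 0.0390 mol/L

0.0390 mol/L


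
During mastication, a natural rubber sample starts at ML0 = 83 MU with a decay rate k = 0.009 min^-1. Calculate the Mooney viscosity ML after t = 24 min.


ML = ML0 * exp(-k * t)
ML = 83 * exp(-0.009 * 24)
ML = 83 * 0.8057
ML = 66.88 MU

66.88 MU


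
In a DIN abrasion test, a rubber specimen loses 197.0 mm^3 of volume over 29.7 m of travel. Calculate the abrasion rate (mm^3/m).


Rate = volume_loss / distance
= 197.0 / 29.7
= 6.633 mm^3/m

6.633 mm^3/m


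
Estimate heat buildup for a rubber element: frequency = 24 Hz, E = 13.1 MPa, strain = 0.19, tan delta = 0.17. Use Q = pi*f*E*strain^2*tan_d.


Q = pi * f * E * strain^2 * tan_d
= pi * 24 * 13.1 * 0.19^2 * 0.17
= pi * 24 * 13.1 * 0.0361 * 0.17
= 6.0616

Q = 6.0616


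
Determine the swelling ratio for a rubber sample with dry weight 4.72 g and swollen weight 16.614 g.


Q = W_swollen / W_dry
Q = 16.614 / 4.72
Q = 3.52

Q = 3.52


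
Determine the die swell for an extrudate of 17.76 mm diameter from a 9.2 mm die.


Die swell ratio = D_extrudate / D_die
= 17.76 / 9.2
= 1.93

Die swell = 1.93


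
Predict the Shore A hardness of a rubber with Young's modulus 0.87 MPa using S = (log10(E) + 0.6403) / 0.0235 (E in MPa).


log10(E) = 0.0235*S - 0.6403  =>  S = (log10(E) + 0.6403) / 0.0235
log10(0.87) = -0.060481
S = (-0.060481 + 0.6403) / 0.0235 = 0.579819 / 0.0235
S = 24.7

Shore A = 24.7


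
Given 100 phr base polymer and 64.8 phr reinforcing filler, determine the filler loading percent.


Filler % = filler / (rubber + filler) * 100
= 64.8 / (100 + 64.8) * 100
= 64.8 / 164.8 * 100
= 39.32%

39.32%


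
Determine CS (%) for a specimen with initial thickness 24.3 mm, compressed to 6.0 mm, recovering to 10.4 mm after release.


CS = (t0 - recovered) / (t0 - ts) * 100
= (24.3 - 10.4) / (24.3 - 6.0) * 100
= 13.9 / 18.3 * 100
= 76.0%

76.0%


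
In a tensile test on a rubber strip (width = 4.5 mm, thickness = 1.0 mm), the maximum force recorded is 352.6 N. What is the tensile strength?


Area = width * thickness = 4.5 * 1.0 = 4.5 mm^2
TS = force / area = 352.6 / 4.5 = 78.36 MPa

78.36 MPa


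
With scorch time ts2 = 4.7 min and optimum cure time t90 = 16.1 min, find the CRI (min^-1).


CRI = 100 / (t90 - ts2)
= 100 / (16.1 - 4.7)
= 100 / 11.4
= 8.77 min^-1

8.77 min^-1


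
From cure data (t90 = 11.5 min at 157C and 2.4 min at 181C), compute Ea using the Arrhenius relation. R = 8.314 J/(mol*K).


T1 = 430.15 K, T2 = 454.15 K
1/T1 - 1/T2 = 1.2285e-04
ln(t1/t2) = ln(11.5/2.4) = 1.5669
Ea = 8.314 * 1.5669 / 1.2285e-04 = 106035.9886 J/mol
Ea = 106.04 kJ/mol

106.04 kJ/mol


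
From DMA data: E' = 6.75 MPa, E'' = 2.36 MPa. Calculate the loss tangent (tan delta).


tan delta = E'' / E'
= 2.36 / 6.75
= 0.3496

tan delta = 0.3496


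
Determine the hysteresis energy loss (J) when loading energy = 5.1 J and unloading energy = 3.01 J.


Hysteresis loss = loading - unloading
= 5.1 - 3.01
= 2.09 J

2.09 J


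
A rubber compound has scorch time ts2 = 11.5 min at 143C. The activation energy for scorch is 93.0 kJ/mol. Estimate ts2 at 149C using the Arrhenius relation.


Convert temperatures: T1 = 143 + 273.15 = 416.15 K, T2 = 149 + 273.15 = 422.15 K
ts2_new = 11.5 * exp(93000 / 8.314 * (1/422.15 - 1/416.15))
1/T2 - 1/T1 = -3.4153e-05
ts2_new = 7.85 min

7.85 min


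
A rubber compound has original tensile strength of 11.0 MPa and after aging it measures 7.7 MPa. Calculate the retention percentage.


Retention = aged / original * 100
= 7.7 / 11.0 * 100
= 70.0%

70.0%


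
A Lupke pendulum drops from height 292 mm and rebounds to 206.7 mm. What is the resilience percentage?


Resilience = h_rebound / h_drop * 100
= 206.7 / 292 * 100
= 70.8%

70.8%


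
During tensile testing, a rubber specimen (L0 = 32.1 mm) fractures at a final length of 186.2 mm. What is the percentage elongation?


Elongation = (Lf - L0) / L0 * 100
= (186.2 - 32.1) / 32.1 * 100
= 154.1 / 32.1 * 100
= 480.1%

480.1%


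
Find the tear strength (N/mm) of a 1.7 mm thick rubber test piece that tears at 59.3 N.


Tear strength = force / thickness
= 59.3 / 1.7
= 34.88 N/mm

34.88 N/mm


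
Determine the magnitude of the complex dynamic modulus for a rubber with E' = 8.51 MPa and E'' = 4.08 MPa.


|E*| = sqrt(E'^2 + E''^2)
= sqrt(8.51^2 + 4.08^2)
= sqrt(72.4201 + 16.6464)
= 9.438 MPa

9.438 MPa


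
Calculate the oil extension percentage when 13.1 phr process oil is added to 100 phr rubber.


Oil % = oil / (100 + oil) * 100
= 13.1 / (100 + 13.1) * 100
= 13.1 / 113.1 * 100
= 11.58%

11.58%


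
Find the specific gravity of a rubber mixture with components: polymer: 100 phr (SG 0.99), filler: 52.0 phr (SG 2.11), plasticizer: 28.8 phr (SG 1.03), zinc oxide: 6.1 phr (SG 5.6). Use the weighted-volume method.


Sum of weights = 186.9
Volume contributions:
  polymer: 100/0.99 = 101.0101
  filler: 52.0/2.11 = 24.6445
  plasticizer: 28.8/1.03 = 27.9612
  zinc oxide: 6.1/5.6 = 1.0893
Sum of volumes = 154.7051
SG = 186.9 / 154.7051 = 1.208

SG = 1.208


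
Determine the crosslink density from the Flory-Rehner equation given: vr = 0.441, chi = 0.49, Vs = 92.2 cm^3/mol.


ln(1 - vr) = ln(1 - 0.441) = -0.5816
Numerator = -((-0.5816) + 0.441 + 0.49 * 0.441^2) = 0.0453
Denominator = 92.2 * (0.441^(1/3) - 0.441/2) = 49.8494
nu = 0.0453 / 49.8494 = 9.0894e-04 mol/cm^3

9.0894e-04 mol/cm^3


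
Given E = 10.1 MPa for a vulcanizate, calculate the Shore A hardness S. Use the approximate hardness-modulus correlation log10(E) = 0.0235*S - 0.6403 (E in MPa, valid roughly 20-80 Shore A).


log10(E) = 0.0235*S - 0.6403  =>  S = (log10(E) + 0.6403) / 0.0235
log10(10.1) = 1.004321
S = (1.004321 + 0.6403) / 0.0235 = 1.644621 / 0.0235
S = 70.0

Shore A = 70.0


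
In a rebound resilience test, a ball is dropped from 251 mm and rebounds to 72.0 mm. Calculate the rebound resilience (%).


Resilience = h_rebound / h_drop * 100
= 72.0 / 251 * 100
= 28.7%

28.7%


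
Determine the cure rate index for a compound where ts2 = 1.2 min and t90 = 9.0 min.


CRI = 100 / (t90 - ts2)
= 100 / (9.0 - 1.2)
= 100 / 7.8
= 12.82 min^-1

12.82 min^-1


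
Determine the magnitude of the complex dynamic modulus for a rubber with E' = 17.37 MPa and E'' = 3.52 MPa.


|E*| = sqrt(E'^2 + E''^2)
= sqrt(17.37^2 + 3.52^2)
= sqrt(301.7169 + 12.3904)
= 17.723 MPa

17.723 MPa


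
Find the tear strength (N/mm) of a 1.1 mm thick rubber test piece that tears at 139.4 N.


Tear strength = force / thickness
= 139.4 / 1.1
= 126.73 N/mm

126.73 N/mm


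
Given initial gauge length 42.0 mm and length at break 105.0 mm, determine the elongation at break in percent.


Elongation = (Lf - L0) / L0 * 100
= (105.0 - 42.0) / 42.0 * 100
= 63.0 / 42.0 * 100
= 150.0%

150.0%


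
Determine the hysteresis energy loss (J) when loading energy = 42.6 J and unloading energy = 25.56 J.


Hysteresis loss = loading - unloading
= 42.6 - 25.56
= 17.04 J

17.04 J


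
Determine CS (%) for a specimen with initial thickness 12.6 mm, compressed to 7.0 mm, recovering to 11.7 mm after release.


CS = (t0 - recovered) / (t0 - ts) * 100
= (12.6 - 11.7) / (12.6 - 7.0) * 100
= 0.9 / 5.6 * 100
= 16.1%

16.1%


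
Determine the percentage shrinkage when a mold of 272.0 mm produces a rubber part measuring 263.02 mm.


Shrinkage = (mold - part) / mold * 100
= (272.0 - 263.02) / 272.0 * 100
= 8.98 / 272.0 * 100
= 3.3%

3.3%


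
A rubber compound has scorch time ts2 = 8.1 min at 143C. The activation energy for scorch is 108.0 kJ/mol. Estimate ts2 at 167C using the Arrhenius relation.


Convert temperatures: T1 = 143 + 273.15 = 416.15 K, T2 = 167 + 273.15 = 440.15 K
ts2_new = 8.1 * exp(108000 / 8.314 * (1/440.15 - 1/416.15))
1/T2 - 1/T1 = -1.3103e-04
ts2_new = 1.48 min

1.48 min


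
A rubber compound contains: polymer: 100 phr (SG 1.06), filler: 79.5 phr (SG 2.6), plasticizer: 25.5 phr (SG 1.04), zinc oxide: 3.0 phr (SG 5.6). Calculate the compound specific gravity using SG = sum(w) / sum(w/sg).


Sum of weights = 208.0
Volume contributions:
  polymer: 100/1.06 = 94.3396
  filler: 79.5/2.6 = 30.5769
  plasticizer: 25.5/1.04 = 24.5192
  zinc oxide: 3.0/5.6 = 0.5357
Sum of volumes = 149.9715
SG = 208.0 / 149.9715 = 1.387

SG = 1.387


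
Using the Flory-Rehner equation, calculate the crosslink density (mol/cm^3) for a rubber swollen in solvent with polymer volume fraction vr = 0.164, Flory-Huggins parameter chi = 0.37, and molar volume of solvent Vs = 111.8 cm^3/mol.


ln(1 - vr) = ln(1 - 0.164) = -0.1791
Numerator = -((-0.1791) + 0.164 + 0.37 * 0.164^2) = 0.0052
Denominator = 111.8 * (0.164^(1/3) - 0.164/2) = 52.0284
nu = 0.0052 / 52.0284 = 9.9468e-05 mol/cm^3

9.9468e-05 mol/cm^3


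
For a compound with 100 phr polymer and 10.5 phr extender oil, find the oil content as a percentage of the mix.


Oil % = oil / (100 + oil) * 100
= 10.5 / (100 + 10.5) * 100
= 10.5 / 110.5 * 100
= 9.5%

9.5%


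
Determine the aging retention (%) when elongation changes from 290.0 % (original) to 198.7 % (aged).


Retention = aged / original * 100
= 198.7 / 290.0 * 100
= 68.5%

68.5%


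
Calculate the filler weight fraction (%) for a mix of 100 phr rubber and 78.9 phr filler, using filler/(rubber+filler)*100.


Filler % = filler / (rubber + filler) * 100
= 78.9 / (100 + 78.9) * 100
= 78.9 / 178.9 * 100
= 44.1%

44.1%


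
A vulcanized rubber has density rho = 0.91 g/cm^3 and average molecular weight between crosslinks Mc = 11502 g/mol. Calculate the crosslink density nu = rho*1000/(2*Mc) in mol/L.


nu = rho * 1000 / (2 * Mc)
nu = 0.91 * 1000 / (2 * 11502)
nu = 910.0 / 23004
nu = 0.0396 mol/L

0.0396 mol/L


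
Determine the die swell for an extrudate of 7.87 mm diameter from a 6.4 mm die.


Die swell ratio = D_extrudate / D_die
= 7.87 / 6.4
= 1.23

Die swell = 1.23


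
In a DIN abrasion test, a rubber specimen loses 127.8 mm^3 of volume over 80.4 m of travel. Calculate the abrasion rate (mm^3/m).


Rate = volume_loss / distance
= 127.8 / 80.4
= 1.59 mm^3/m

1.59 mm^3/m


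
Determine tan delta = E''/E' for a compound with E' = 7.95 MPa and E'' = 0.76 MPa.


tan delta = E'' / E'
= 0.76 / 7.95
= 0.0956

tan delta = 0.0956


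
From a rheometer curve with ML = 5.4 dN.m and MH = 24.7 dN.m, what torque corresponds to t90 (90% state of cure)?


M90 = ML + 0.9 * (MH - ML)
M90 = 5.4 + 0.9 * (24.7 - 5.4)
M90 = 5.4 + 0.9 * 19.3
M90 = 22.77 dN.m

22.77 dN.m


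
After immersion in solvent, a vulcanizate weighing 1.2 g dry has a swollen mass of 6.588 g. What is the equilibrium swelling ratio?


Q = W_swollen / W_dry
Q = 6.588 / 1.2
Q = 5.49

Q = 5.49


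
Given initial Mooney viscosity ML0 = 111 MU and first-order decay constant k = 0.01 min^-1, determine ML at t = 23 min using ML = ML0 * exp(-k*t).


ML = ML0 * exp(-k * t)
ML = 111 * exp(-0.01 * 23)
ML = 111 * 0.7945
ML = 88.19 MU

88.19 MU


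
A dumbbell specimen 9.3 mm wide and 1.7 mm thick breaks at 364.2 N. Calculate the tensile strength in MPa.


Area = width * thickness = 9.3 * 1.7 = 15.81 mm^2
TS = force / area = 364.2 / 15.81 = 23.04 MPa

23.04 MPa


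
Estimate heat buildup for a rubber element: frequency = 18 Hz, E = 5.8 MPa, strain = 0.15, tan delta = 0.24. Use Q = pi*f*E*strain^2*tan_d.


Q = pi * f * E * strain^2 * tan_d
= pi * 18 * 5.8 * 0.15^2 * 0.24
= pi * 18 * 5.8 * 0.0225 * 0.24
= 1.7711

Q = 1.7711


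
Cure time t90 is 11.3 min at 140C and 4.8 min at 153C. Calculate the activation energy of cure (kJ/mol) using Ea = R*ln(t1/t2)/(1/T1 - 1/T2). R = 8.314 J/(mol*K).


T1 = 413.15 K, T2 = 426.15 K
1/T1 - 1/T2 = 7.3837e-05
ln(t1/t2) = ln(11.3/4.8) = 0.8562
Ea = 8.314 * 0.8562 / 7.3837e-05 = 96406.3076 J/mol
Ea = 96.41 kJ/mol

96.41 kJ/mol


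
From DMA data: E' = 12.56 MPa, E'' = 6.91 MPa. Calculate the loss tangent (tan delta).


tan delta = E'' / E'
= 6.91 / 12.56
= 0.5502

tan delta = 0.5502


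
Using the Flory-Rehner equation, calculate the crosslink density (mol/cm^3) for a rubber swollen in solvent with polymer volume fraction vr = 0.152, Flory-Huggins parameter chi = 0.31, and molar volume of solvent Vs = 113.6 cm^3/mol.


ln(1 - vr) = ln(1 - 0.152) = -0.1649
Numerator = -((-0.1649) + 0.152 + 0.31 * 0.152^2) = 0.0057
Denominator = 113.6 * (0.152^(1/3) - 0.152/2) = 51.9925
nu = 0.0057 / 51.9925 = 1.0987e-04 mol/cm^3

1.0987e-04 mol/cm^3


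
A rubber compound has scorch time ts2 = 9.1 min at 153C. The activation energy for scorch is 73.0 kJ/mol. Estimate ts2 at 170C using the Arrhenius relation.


Convert temperatures: T1 = 153 + 273.15 = 426.15 K, T2 = 170 + 273.15 = 443.15 K
ts2_new = 9.1 * exp(73000 / 8.314 * (1/443.15 - 1/426.15))
1/T2 - 1/T1 = -9.0019e-05
ts2_new = 4.13 min

4.13 min


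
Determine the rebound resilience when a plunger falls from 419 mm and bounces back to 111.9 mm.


Resilience = h_rebound / h_drop * 100
= 111.9 / 419 * 100
= 26.7%

26.7%


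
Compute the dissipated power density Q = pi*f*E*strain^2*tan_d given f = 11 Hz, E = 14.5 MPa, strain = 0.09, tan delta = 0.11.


Q = pi * f * E * strain^2 * tan_d
= pi * 11 * 14.5 * 0.09^2 * 0.11
= pi * 11 * 14.5 * 0.0081 * 0.11
= 0.4465

Q = 0.4465


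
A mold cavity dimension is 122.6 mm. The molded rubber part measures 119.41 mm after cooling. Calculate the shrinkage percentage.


Shrinkage = (mold - part) / mold * 100
= (122.6 - 119.41) / 122.6 * 100
= 3.19 / 122.6 * 100
= 2.6%

2.6%


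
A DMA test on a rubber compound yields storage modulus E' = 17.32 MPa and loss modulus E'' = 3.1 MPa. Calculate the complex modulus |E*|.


|E*| = sqrt(E'^2 + E''^2)
= sqrt(17.32^2 + 3.1^2)
= sqrt(299.9824 + 9.6100)
= 17.595 MPa

17.595 MPa


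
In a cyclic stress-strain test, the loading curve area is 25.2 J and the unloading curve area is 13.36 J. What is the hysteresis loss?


Hysteresis loss = loading - unloading
= 25.2 - 13.36
= 11.84 J

11.84 J


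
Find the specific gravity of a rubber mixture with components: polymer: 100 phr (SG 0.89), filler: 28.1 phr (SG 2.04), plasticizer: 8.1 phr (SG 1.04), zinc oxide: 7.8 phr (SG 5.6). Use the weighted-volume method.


Sum of weights = 144.0
Volume contributions:
  polymer: 100/0.89 = 112.3596
  filler: 28.1/2.04 = 13.7745
  plasticizer: 8.1/1.04 = 7.7885
  zinc oxide: 7.8/5.6 = 1.3929
Sum of volumes = 135.3154
SG = 144.0 / 135.3154 = 1.064

SG = 1.064


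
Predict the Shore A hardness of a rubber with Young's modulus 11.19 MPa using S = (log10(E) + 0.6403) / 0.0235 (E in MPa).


log10(E) = 0.0235*S - 0.6403  =>  S = (log10(E) + 0.6403) / 0.0235
log10(11.19) = 1.048830
S = (1.048830 + 0.6403) / 0.0235 = 1.689130 / 0.0235
S = 71.9

Shore A = 71.9


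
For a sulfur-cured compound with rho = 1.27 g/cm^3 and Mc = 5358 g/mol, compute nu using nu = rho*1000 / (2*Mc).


nu = rho * 1000 / (2 * Mc)
nu = 1.27 * 1000 / (2 * 5358)
nu = 1270.0 / 10716
nu = 0.1185 mol/L

0.1185 mol/L


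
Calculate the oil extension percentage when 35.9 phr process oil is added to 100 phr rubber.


Oil % = oil / (100 + oil) * 100
= 35.9 / (100 + 35.9) * 100
= 35.9 / 135.9 * 100
= 26.42%

26.42%


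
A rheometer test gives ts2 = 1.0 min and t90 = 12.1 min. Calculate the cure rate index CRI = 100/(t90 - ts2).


CRI = 100 / (t90 - ts2)
= 100 / (12.1 - 1.0)
= 100 / 11.1
= 9.01 min^-1

9.01 min^-1


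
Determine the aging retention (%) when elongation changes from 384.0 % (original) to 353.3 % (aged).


Retention = aged / original * 100
= 353.3 / 384.0 * 100
= 92.0%

92.0%


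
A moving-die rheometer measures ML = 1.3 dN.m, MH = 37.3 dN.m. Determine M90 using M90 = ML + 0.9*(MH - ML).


M90 = ML + 0.9 * (MH - ML)
M90 = 1.3 + 0.9 * (37.3 - 1.3)
M90 = 1.3 + 0.9 * 36.0
M90 = 33.7 dN.m

33.7 dN.m


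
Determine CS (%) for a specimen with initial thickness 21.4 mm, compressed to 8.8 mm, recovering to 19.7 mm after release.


CS = (t0 - recovered) / (t0 - ts) * 100
= (21.4 - 19.7) / (21.4 - 8.8) * 100
= 1.7 / 12.6 * 100
= 13.5%

13.5%


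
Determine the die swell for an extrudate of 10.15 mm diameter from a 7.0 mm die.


Die swell ratio = D_extrudate / D_die
= 10.15 / 7.0
= 1.45

Die swell = 1.45


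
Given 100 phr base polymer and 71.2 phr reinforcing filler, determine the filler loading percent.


Filler % = filler / (rubber + filler) * 100
= 71.2 / (100 + 71.2) * 100
= 71.2 / 171.2 * 100
= 41.59%

41.59%


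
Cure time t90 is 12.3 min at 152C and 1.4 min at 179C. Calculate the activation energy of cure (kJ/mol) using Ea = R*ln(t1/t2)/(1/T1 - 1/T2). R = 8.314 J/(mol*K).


T1 = 425.15 K, T2 = 452.15 K
1/T1 - 1/T2 = 1.4046e-04
ln(t1/t2) = ln(12.3/1.4) = 2.1731
Ea = 8.314 * 2.1731 / 1.4046e-04 = 128634.0927 J/mol
Ea = 128.63 kJ/mol

128.63 kJ/mol


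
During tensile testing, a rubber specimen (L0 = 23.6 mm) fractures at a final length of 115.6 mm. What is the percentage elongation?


Elongation = (Lf - L0) / L0 * 100
= (115.6 - 23.6) / 23.6 * 100
= 92.0 / 23.6 * 100
= 389.8%

389.8%


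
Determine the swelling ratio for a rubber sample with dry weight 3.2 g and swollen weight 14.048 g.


Q = W_swollen / W_dry
Q = 14.048 / 3.2
Q = 4.39

Q = 4.39


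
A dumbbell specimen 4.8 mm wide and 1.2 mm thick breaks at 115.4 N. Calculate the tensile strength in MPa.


Area = width * thickness = 4.8 * 1.2 = 5.76 mm^2
TS = force / area = 115.4 / 5.76 = 20.03 MPa

20.03 MPa
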